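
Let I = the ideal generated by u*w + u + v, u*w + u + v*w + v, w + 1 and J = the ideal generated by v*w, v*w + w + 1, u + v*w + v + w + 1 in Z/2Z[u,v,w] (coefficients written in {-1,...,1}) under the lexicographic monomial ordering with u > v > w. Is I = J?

Two ideals are equal iff their reduced Gröbner bases coincide (the reduced basis is unique for a fixed ordering).
Buchberger on the first generating set:
f_1 = u*w + u + v, LT = u*w.
f_2 = u*w + u + v*w + v, LT = u*w.
f_3 = w + 1, LT = w.

S(f_1,f_2): lcm = u*w. S = v*w.
  reduce S modulo (f_1, f_2, f_3):
  remainder v ≠ 0; add g_4 = v to the basis.

The other S-polynomials (S(f_1,f_3), S(f_2,f_3), S(f_1,g_4), S(f_2,g_4), S(f_3,g_4)) all reduce to 0 modulo the current basis, so we have a Gröbner basis.
Inter-reduce: drop elements whose leading term is divisible by another's, tail-reduce, and make monic.
Reduced Gröbner basis: {v, w + 1}.

Buchberger on the second generating set:
h_1 = v*w, LT = v*w.
h_2 = v*w + w + 1, LT = v*w.
h_3 = u + v*w + v + w + 1, LT = u.

S(h_1,h_2): lcm = v*w. S = w + 1.
  reduce S modulo (h_1, h_2, h_3):
  remainder w + 1 ≠ 0; add k_4 = w + 1 to the basis.

S(h_1,k_4): lcm = v*w. S = v.
  reduce S modulo (h_1, h_2, h_3, k_4):
  remainder v ≠ 0; add k_5 = v to the basis.

The other S-polynomials (S(h_1,h_3), S(h_2,h_3), S(h_2,k_4), S(h_3,k_4), S(h_1,k_5), S(h_2,k_5), S(h_3,k_5), S(k_4,k_5)) all reduce to 0 modulo the current basis, so we have a Gröbner basis.
Inter-reduce: drop elements whose leading term is divisible by another's, tail-reduce, and make monic.
Reduced Gröbner basis: {u, v, w + 1}.

These differ, so the ideals are not equal.

No, the ideals differ.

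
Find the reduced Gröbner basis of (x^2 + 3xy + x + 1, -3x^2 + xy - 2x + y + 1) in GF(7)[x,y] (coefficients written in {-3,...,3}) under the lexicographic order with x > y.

f_1 = x^2 + 3xy + x + 1, LT = x^2.
f_2 = -3x^2 + xy - 2x + y + 1, LT = x^2.

S(f_1,f_2): lcm = x^2. S = xy - 2x - 2y - 1.
  reduce S modulo (f_1, f_2):
  remainder xy - 2x - 2y - 1 ≠ 0; add g_3 = xy - 2x - 2y - 1 to the basis.

S(f_1,g_3): lcm = x^2y. S = 2x^2 + 3xy^2 + 3xy + x + y.
  reduce S modulo (f_1, f_2, g_3):
  remainder -2x - y^2 + 3y + 1 ≠ 0; add g_4 = -2x - y^2 + 3y + 1 to the basis.

S(g_3,g_4): lcm = xy. S = -2x + 3y^3 - 2y^2 + 2y - 1.
  reduce S modulo (f_1, f_2, g_3, g_4):
  remainder 3y^3 - y^2 - y - 2 ≠ 0; add g_5 = 3y^3 - y^2 - y - 2 to the basis.

The other S-polynomials (S(f_2,g_3), S(f_1,g_4), S(f_2,g_4), S(f_1,g_5), S(f_2,g_5), S(g_3,g_5), S(g_4,g_5)) all reduce to 0 modulo the current basis, so we have a Gröbner basis.
Inter-reduce: drop elements whose leading term is divisible by another's, tail-reduce, and make monic.

G = {x - 3y^2 + 2y + 3, y^3 + 2y^2 + 2y - 3}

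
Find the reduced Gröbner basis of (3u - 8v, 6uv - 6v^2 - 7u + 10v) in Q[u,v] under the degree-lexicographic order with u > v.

G = {v^2 - 13/15v, u - 8/3v}

f_1 = 3u - 8v, LT = u.
f_2 = 6uv - 6v^2 - 7u + 10v, LT = uv.

S(f_1,f_2): lcm = uv. S = -5/3v^2 + 7/6u - 5/3v.
  reduce S modulo (f_1, f_2):
  remainder -5/3v^2 + 13/9v ≠ 0; add g_3 = -5/3v^2 + 13/9v to the basis.

The other S-polynomials (S(f_1,g_3), S(f_2,g_3)) all reduce to 0 modulo the current basis, so we have a Gröbner basis.
Inter-reduce: drop elements whose leading term is divisible by another's, tail-reduce, and make monic.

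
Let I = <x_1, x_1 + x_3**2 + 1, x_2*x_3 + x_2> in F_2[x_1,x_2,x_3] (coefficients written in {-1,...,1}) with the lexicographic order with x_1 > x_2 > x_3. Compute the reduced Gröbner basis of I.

Buchberger's algorithm terminates because the ascending chain of leading-term ideals stabilizes.

f_1 = x_1, LT = x_1.
f_2 = x_1 + x_3**2 + 1, LT = x_1.
f_3 = x_2*x_3 + x_2, LT = x_2*x_3.

S(f_1,f_2): lcm = x_1. S = x_3**2 + 1.
  reduce S modulo (f_1, f_2, f_3):
  remainder x_3**2 + 1 ≠ 0; add g_4 = x_3**2 + 1 to the basis.

The other S-polynomials (S(f_1,f_3), S(f_2,f_3), S(f_1,g_4), S(f_2,g_4), S(f_3,g_4)) all reduce to 0 modulo the current basis, so we have a Gröbner basis.
Inter-reduce: drop elements whose leading term is divisible by another's, tail-reduce, and make monic.

G = {x_1, x_2*x_3 + x_2, x_3**2 + 1}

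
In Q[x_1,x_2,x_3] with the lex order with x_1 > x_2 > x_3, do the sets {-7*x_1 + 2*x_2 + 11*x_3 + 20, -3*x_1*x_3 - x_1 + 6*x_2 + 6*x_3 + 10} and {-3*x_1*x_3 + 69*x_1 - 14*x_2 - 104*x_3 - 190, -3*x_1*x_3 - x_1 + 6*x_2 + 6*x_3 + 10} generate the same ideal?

Yes, the ideals are equal.

Two ideals are equal iff their reduced Gröbner bases coincide (the reduced basis is unique for a fixed ordering).
Buchberger on the first generating set:
f_1 = -7*x_1 + 2*x_2 + 11*x_3 + 20, LT = x_1.
f_2 = -3*x_1*x_3 - x_1 + 6*x_2 + 6*x_3 + 10, LT = x_1*x_3.

S(f_1,f_2): lcm = x_1*x_3. S = -1/3*x_1 - 2/7*x_2*x_3 + 2*x_2 - 11/7*x_3**2 - 6/7*x_3 + 10/3.
  leading term x_1: subtract (1/21)·f_1 from -1/3*x_1 - 2/7*x_2*x_3 + 2*x_2 - 11/7*x_3**2 - 6/7*x_3 + 10/3 → -2/7*x_2*x_3 + 40/21*x_2 - 11/7*x_3**2 - 29/21*x_3 + 50/21
  leading term x_2*x_3: no divisor's leading term divides it; move -2/7*x_2*x_3 to the remainder.
  leading term x_2: no divisor's leading term divides it; move 40/21*x_2 to the remainder.
  leading term x_3**2: no divisor's leading term divides it; move -11/7*x_3**2 to the remainder.
  leading term x_3: no divisor's leading term divides it; move -29/21*x_3 to the remainder.
  leading term 1: no divisor's leading term divides it; move 50/21 to the remainder.
  remainder -2/7*x_2*x_3 + 40/21*x_2 - 11/7*x_3**2 - 29/21*x_3 + 50/21 ≠ 0; add g_3 = -2/7*x_2*x_3 + 40/21*x_2 - 11/7*x_3**2 - 29/21*x_3 + 50/21 to the basis.

The other S-polynomials (S(f_1,g_3), S(f_2,g_3)) all reduce to 0 modulo the current basis, so we have a Gröbner basis.
Inter-reduce: drop elements whose leading term is divisible by another's, tail-reduce, and make monic.
Reduced Gröbner basis: {x_1 - 2/7*x_2 - 11/7*x_3 - 20/7, x_2*x_3 - 20/3*x_2 + 11/2*x_3**2 + 29/6*x_3 - 25/3}.

Buchberger on the second generating set:
h_1 = -3*x_1*x_3 + 69*x_1 - 14*x_2 - 104*x_3 - 190, LT = x_1*x_3.
h_2 = -3*x_1*x_3 - x_1 + 6*x_2 + 6*x_3 + 10, LT = x_1*x_3.

S(h_1,h_2): lcm = x_1*x_3. S = -70/3*x_1 + 20/3*x_2 + 110/3*x_3 + 200/3.
  leading term x_1: no divisor's leading term divides it; move -70/3*x_1 to the remainder.
  leading term x_2: no divisor's leading term divides it; move 20/3*x_2 to the remainder.
  leading term x_3: no divisor's leading term divides it; move 110/3*x_3 to the remainder.
  leading term 1: no divisor's leading term divides it; move 200/3 to the remainder.
  remainder -70/3*x_1 + 20/3*x_2 + 110/3*x_3 + 200/3 ≠ 0; add k_3 = -70/3*x_1 + 20/3*x_2 + 110/3*x_3 + 200/3 to the basis.

S(h_1,k_3): lcm = x_1*x_3. S = -23*x_1 + 2/7*x_2*x_3 + 14/3*x_2 + 11/7*x_3**2 + 788/21*x_3 + 190/3.
  leading term x_1: subtract (69/70)·k_3 from -23*x_1 + 2/7*x_2*x_3 + 14/3*x_2 + 11/7*x_3**2 + 788/21*x_3 + 190/3 → 2/7*x_2*x_3 - 40/21*x_2 + 11/7*x_3**2 + 29/21*x_3 - 50/21
  leading term x_2*x_3: no divisor's leading term divides it; move 2/7*x_2*x_3 to the remainder.
  leading term x_2: no divisor's leading term divides it; move -40/21*x_2 to the remainder.
  leading term x_3**2: no divisor's leading term divides it; move 11/7*x_3**2 to the remainder.
  leading term x_3: no divisor's leading term divides it; move 29/21*x_3 to the remainder.
  leading term 1: no divisor's leading term divides it; move -50/21 to the remainder.
  remainder 2/7*x_2*x_3 - 40/21*x_2 + 11/7*x_3**2 + 29/21*x_3 - 50/21 ≠ 0; add k_4 = 2/7*x_2*x_3 - 40/21*x_2 + 11/7*x_3**2 + 29/21*x_3 - 50/21 to the basis.

The other S-polynomials (S(h_2,k_3), S(h_1,k_4), S(h_2,k_4), S(k_3,k_4)) all reduce to 0 modulo the current basis, so we have a Gröbner basis.
Inter-reduce: drop elements whose leading term is divisible by another's, tail-reduce, and make monic.
Reduced Gröbner basis: {x_1 - 2/7*x_2 - 11/7*x_3 - 20/7, x_2*x_3 - 20/3*x_2 + 11/2*x_3**2 + 29/6*x_3 - 25/3}.

Same reduced basis, so the two generating sets span the same ideal.
The same test decides containment: I ⊆ J iff every generator of I reduces to 0 modulo a Gröbner basis of J.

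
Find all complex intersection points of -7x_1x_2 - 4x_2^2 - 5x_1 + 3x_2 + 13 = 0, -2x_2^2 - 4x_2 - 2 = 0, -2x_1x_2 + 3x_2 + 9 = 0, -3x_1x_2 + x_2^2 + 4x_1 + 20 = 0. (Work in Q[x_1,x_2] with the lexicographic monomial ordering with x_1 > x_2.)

Compute a lex Gröbner basis by Buchberger's algorithm.
f_1 = -7x_1x_2 - 5x_1 - 4x_2^2 + 3x_2 + 13, LT = x_1x_2.
f_2 = -2x_2^2 - 4x_2 - 2, LT = x_2^2.
f_3 = -2x_1x_2 + 3x_2 + 9, LT = x_1x_2.
f_4 = -3x_1x_2 + 4x_1 + x_2^2 + 20, LT = x_1x_2.

S(f_1,f_2): lcm = x_1x_2^2. S = -9/7x_1x_2 - x_1 + 4/7x_2^3 - 3/7x_2^2 - 13/7x_2.
  leading term x_1x_2: subtract (9/49)·f_1 from -9/7x_1x_2 - x_1 + 4/7x_2^3 - 3/7x_2^2 - 13/7x_2 → -4/49x_1 + 4/7x_2^3 + 15/49x_2^2 - 118/49x_2 - 117/49
  leading term x_1: no divisor's leading term divides it; move -4/49x_1 to the remainder.
  leading term x_2^3: subtract (-2/7x_2)·f_2 from 4/7x_2^3 + 15/49x_2^2 - 118/49x_2 - 117/49 → -41/49x_2^2 - 146/49x_2 - 117/49
  leading term x_2^2: subtract (41/98)·f_2 from -41/49x_2^2 - 146/49x_2 - 117/49 → -64/49x_2 - 76/49
  leading term x_2: no divisor's leading term divides it; move -64/49x_2 to the remainder.
  leading term 1: no divisor's leading term divides it; move -76/49 to the remainder.
  remainder -4/49x_1 - 64/49x_2 - 76/49 ≠ 0; add h_5 = -4/49x_1 - 64/49x_2 - 76/49 to the basis.

S(f_1,f_3): lcm = x_1x_2. S = 5/7x_1 + 4/7x_2^2 + 15/14x_2 + 37/14.
  leading term x_1: subtract (-35/4)·h_5 from 5/7x_1 + 4/7x_2^2 + 15/14x_2 + 37/14 → 4/7x_2^2 - 145/14x_2 - 153/14
  leading term x_2^2: subtract (-2/7)·f_2 from 4/7x_2^2 - 145/14x_2 - 153/14 → -23/2x_2 - 23/2
  leading term x_2: no divisor's leading term divides it; move -23/2x_2 to the remainder.
  leading term 1: no divisor's leading term divides it; move -23/2 to the remainder.
  remainder -23/2x_2 - 23/2 ≠ 0; add h_6 = -23/2x_2 - 23/2 to the basis.

The other S-polynomials (S(f_1,f_4), S(f_2,f_3), S(f_2,f_4), S(f_3,f_4), S(f_1,h_5), S(f_2,h_5), S(f_3,h_5), S(f_4,h_5), S(f_1,h_6), S(f_2,h_6), S(f_3,h_6), S(f_4,h_6), S(h_5,h_6)) all reduce to 0 modulo the current basis, so we have a Gröbner basis.
Inter-reduce: drop elements whose leading term is divisible by another's, tail-reduce, and make monic.
Reduced Gröbner basis: {x_1 + 3, x_2 + 1}.

The lex basis is triangular: the last element involves only x_2. Solving x_2 + 1 = 0 gives x_2 ∈ {-1}; substituting each value into the earlier elements determines the remaining variables.
  x_2 = -1: the earlier basis element becomes x_1 + 3 = 0, giving x_1 = -3 — point (-3, -1).
Zero-dimensionality of the ideal guarantees finitely many solutions over ℂ.

{(-3, -1)}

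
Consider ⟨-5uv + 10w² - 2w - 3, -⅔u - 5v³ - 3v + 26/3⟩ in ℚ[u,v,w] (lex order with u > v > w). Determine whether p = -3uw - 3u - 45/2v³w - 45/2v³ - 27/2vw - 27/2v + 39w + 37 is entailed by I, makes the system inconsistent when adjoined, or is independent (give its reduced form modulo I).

First compute the reduced Gröbner basis of I by Buchberger's algorithm.
f_1 = -5uv + 10w² - 2w - 3, LT = uv.
f_2 = -⅔u - 5v³ - 3v + 26/3, LT = u.

S(f_1,f_2): lcm = uv. S = -15/2v⁴ - 9/2v² + 13v - 2w² + ⅖w + ⅗.
  leading term v⁴: no divisor's leading term divides it; move -15/2v⁴ to the remainder.
  leading term v²: no divisor's leading term divides it; move -9/2v² to the remainder.
  leading term v: no divisor's leading term divides it; move 13v to the remainder.
  leading term w²: no divisor's leading term divides it; move -2w² to the remainder.
  leading term w: no divisor's leading term divides it; move ⅖w to the remainder.
  leading term 1: no divisor's leading term divides it; move ⅗ to the remainder.
  remainder -15/2v⁴ - 9/2v² + 13v - 2w² + ⅖w + ⅗ ≠ 0; add h_3 = -15/2v⁴ - 9/2v² + 13v - 2w² + ⅖w + ⅗ to the basis.

S(f_1,h_3): lcm = uv⁴. S = -⅗uv² + 26/15uv - 4/15uw² + 4/75uw + 2/25u - 2v³w² + ⅖v³w + ⅗v³.
  leading term uv²: subtract (3/25v)·f_1 from -⅗uv² + 26/15uv - 4/15uw² + 4/75uw + 2/25u - 2v³w² + ⅖v³w + ⅗v³ → 26/15uv - 4/15uw² + 4/75uw + 2/25u - 2v³w² + ⅖v³w + ⅗v³ - 6/5vw² + 6/25vw + 9/25v
  leading term uv: subtract (-26/75)·f_1 from 26/15uv - 4/15uw² + 4/75uw + 2/25u - 2v³w² + ⅖v³w + ⅗v³ - 6/5vw² + 6/25vw + 9/25v → -4/15uw² + 4/75uw + 2/25u - 2v³w² + ⅖v³w + ⅗v³ - 6/5vw² + 6/25vw + 9/25v + 52/15w² - 52/75w - 26/25
  leading term uw²: subtract (⅖w²)·f_2 from -4/15uw² + 4/75uw + 2/25u - 2v³w² + ⅖v³w + ⅗v³ - 6/5vw² + 6/25vw + 9/25v + 52/15w² - 52/75w - 26/25 → 4/75uw + 2/25u + ⅖v³w + ⅗v³ + 6/25vw + 9/25v - 52/75w - 26/25
  leading term uw: subtract (-2/25w)·f_2 from 4/75uw + 2/25u + ⅖v³w + ⅗v³ + 6/25vw + 9/25v - 52/75w - 26/25 → 2/25u + ⅗v³ + 9/25v - 26/25
  leading term u: subtract (-3/25)·f_2 from 2/25u + ⅗v³ + 9/25v - 26/25 → 0
  remainder 0.

S(f_2,h_3): leading monomials are coprime, so the S-polynomial reduces to 0 (Buchberger's first criterion).
Every S-polynomial of the final basis reduces to 0, so we have a Gröbner basis.
Inter-reduce: drop elements whose leading term is divisible by another's, tail-reduce, and make monic.
Reduced Gröbner basis: {u + 15/2v³ + 9/2v - 13, v⁴ + ⅗v² - 26/15v + 4/15w² - 4/75w - 2/25}.
Label its elements g_1 = u + 15/2v³ + 9/2v - 13, g_2 = v⁴ + ⅗v² - 26/15v + 4/15w² - 4/75w - 2/25.

Reduce p = -3uw - 3u - 45/2v³w - 45/2v³ - 27/2vw - 27/2v + 39w + 37 modulo G:
  leading term uw: subtract (-3w)·g_1 from -3uw - 3u - 45/2v³w - 45/2v³ - 27/2vw - 27/2v + 39w + 37 → -3u - 45/2v³ - 27/2v + 37
  leading term u: subtract (-3)·g_1 from -3u - 45/2v³ - 27/2v + 37 → -2
  leading term 1: no divisor's leading term divides it; move -2 to the remainder.
  normal form = -2.
The normal form is nonzero, so p ∉ I. Since p minus its normal form lies in I, I + (p) = I + (r) where r = -2; decide whether this ideal is the whole ring.
Here r = -2 is a nonzero constant, hence a unit: 1 ∈ I + (p), the Gröbner basis of I + (p) is {1}, and the enlarged system has no common solution — adjoining p is inconsistent.

The remainder on division by a Gröbner basis is unique — it is the normal form.

Adjoining -3uw - 3u - 45/2v³w - 45/2v³ - 27/2vw - 27/2v + 39w + 37 makes the ideal the whole ring: the system is inconsistent.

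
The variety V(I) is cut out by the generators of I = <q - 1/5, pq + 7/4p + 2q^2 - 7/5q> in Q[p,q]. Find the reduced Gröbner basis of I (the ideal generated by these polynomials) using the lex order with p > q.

G = {p - 4/39, q - 1/5}

f_1 = q - 1/5, LT = q.
f_2 = pq + 7/4p + 2q^2 - 7/5q, LT = pq.

S(f_1,f_2): lcm = pq. S = -39/20p - 2q^2 + 7/5q.
  leading term p: no divisor's leading term divides it; move -39/20p to the remainder.
  leading term q^2: subtract (-2q)·f_1 from -2q^2 + 7/5q → q
  leading term q: subtract (1)·f_1 from q → 1/5
  leading term 1: no divisor's leading term divides it; move 1/5 to the remainder.
  remainder -39/20p + 1/5 ≠ 0; add g_3 = -39/20p + 1/5 to the basis.

The other S-polynomials (S(f_1,g_3), S(f_2,g_3)) all reduce to 0 modulo the current basis, so we have a Gröbner basis.
Inter-reduce: drop elements whose leading term is divisible by another's, tail-reduce, and make monic.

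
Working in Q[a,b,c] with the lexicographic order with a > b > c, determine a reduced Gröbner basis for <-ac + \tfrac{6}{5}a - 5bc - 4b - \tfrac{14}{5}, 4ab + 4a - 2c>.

G = {ab + a - \tfrac{1}{2}c, ac - \tfrac{6}{5}a + 5bc + 4b + \tfrac{14}{5}, b^{2}c + \tfrac{4}{5}b^{2} + bc + \tfrac{34}{25}b + \tfrac{1}{10}c^{2} - \tfrac{3}{25}c + \tfrac{14}{25}}

f_1 = -ac + \tfrac{6}{5}a - 5bc - 4b - \tfrac{14}{5}, LT = ac.
f_2 = 4ab + 4a - 2c, LT = ab.

S(f_1,f_2): lcm = abc. S = -\tfrac{6}{5}ab - ac + 5b^{2}c + 4b^{2} + \tfrac{14}{5}b + \tfrac{1}{2}c^{2}.
  leading term ab: subtract (-\tfrac{3}{10})·f_2 from -\tfrac{6}{5}ab - ac + 5b^{2}c + 4b^{2} + \tfrac{14}{5}b + \tfrac{1}{2}c^{2} → -ac + \tfrac{6}{5}a + 5b^{2}c + 4b^{2} + \tfrac{14}{5}b + \tfrac{1}{2}c^{2} - \tfrac{3}{5}c
  leading term ac: subtract (1)·f_1 from -ac + \tfrac{6}{5}a + 5b^{2}c + 4b^{2} + \tfrac{14}{5}b + \tfrac{1}{2}c^{2} - \tfrac{3}{5}c → 5b^{2}c + 4b^{2} + 5bc + \tfrac{34}{5}b + \tfrac{1}{2}c^{2} - \tfrac{3}{5}c + \tfrac{14}{5}
  leading term b^{2}c: no divisor's leading term divides it; move 5b^{2}c to the remainder.
  leading term b^{2}: no divisor's leading term divides it; move 4b^{2} to the remainder.
  leading term bc: no divisor's leading term divides it; move 5bc to the remainder.
  leading term b: no divisor's leading term divides it; move \tfrac{34}{5}b to the remainder.
  leading term c^{2}: no divisor's leading term divides it; move \tfrac{1}{2}c^{2} to the remainder.
  leading term c: no divisor's leading term divides it; move -\tfrac{3}{5}c to the remainder.
  leading term 1: no divisor's leading term divides it; move \tfrac{14}{5} to the remainder.
  remainder 5b^{2}c + 4b^{2} + 5bc + \tfrac{34}{5}b + \tfrac{1}{2}c^{2} - \tfrac{3}{5}c + \tfrac{14}{5} ≠ 0; add g_3 = 5b^{2}c + 4b^{2} + 5bc + \tfrac{34}{5}b + \tfrac{1}{2}c^{2} - \tfrac{3}{5}c + \tfrac{14}{5} to the basis.

The other S-polynomials (S(f_1,g_3), S(f_2,g_3)) all reduce to 0 modulo the current basis, so we have a Gröbner basis.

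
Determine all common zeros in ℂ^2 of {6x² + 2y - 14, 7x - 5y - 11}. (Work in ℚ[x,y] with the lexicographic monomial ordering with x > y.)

Compute a lex Gröbner basis by Buchberger's algorithm.
f_1 = 6x² + 2y - 14, LT = x².
f_2 = 7x - 5y - 11, LT = x.

S(f_1,f_2): lcm = x². S = 5/7xy + 11/7x + ⅓y - 7/3.
  leading term xy: subtract (5/49y)·f_2 from 5/7xy + 11/7x + ⅓y - 7/3 → 11/7x + 25/49y² + 214/147y - 7/3
  leading term x: subtract (11/49)·f_2 from 11/7x + 25/49y² + 214/147y - 7/3 → 25/49y² + 379/147y + 20/147
  leading term y²: no divisor's leading term divides it; move 25/49y² to the remainder.
  leading term y: no divisor's leading term divides it; move 379/147y to the remainder.
  leading term 1: no divisor's leading term divides it; move 20/147 to the remainder.
  remainder 25/49y² + 379/147y + 20/147 ≠ 0; add h_3 = 25/49y² + 379/147y + 20/147 to the basis.

The other S-polynomials (S(f_1,h_3), S(f_2,h_3)) all reduce to 0 modulo the current basis, so we have a Gröbner basis.
Inter-reduce: drop elements whose leading term is divisible by another's, tail-reduce, and make monic.
Reduced Gröbner basis: {x - 5/7y - 11/7, y² + 379/75y + 4/15}.

Elimination: the polynomial y² + 379/75y + 4/15 lies in the elimination ideal for y, so y ∈ {-5, -4/75}. For each such y, the remaining basis elements (now univariate) give the rest of the solution.
  y = -5: the earlier basis element becomes x + 2 = 0, giving x = -2 — point (-2, -5).
  y = -4/75: the earlier basis element becomes x - 23/15 = 0, giving x = 23/15 — point (23/15, -4/75).
A lex Gröbner basis triangularizes the system, enabling back-substitution.

{(-2, -5), (23/15, -4/75)}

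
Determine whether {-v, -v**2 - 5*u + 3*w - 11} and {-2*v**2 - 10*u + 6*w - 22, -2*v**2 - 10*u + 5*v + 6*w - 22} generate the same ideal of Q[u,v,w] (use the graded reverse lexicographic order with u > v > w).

Yes, the ideals are equal.

Equality of ideals is decidable: compute both reduced Gröbner bases (unique for the ordering) and check whether they agree.
Buchberger on the first generating set:
f_1 = -v, LT = v.
f_2 = -v**2 - 5*u + 3*w - 11, LT = v**2.

S(f_1,f_2): lcm = v**2. S = -5*u + 3*w - 11.
  leading term u: no divisor's leading term divides it; move -5*u to the remainder.
  leading term w: no divisor's leading term divides it; move 3*w to the remainder.
  leading term 1: no divisor's leading term divides it; move -11 to the remainder.
  remainder -5*u + 3*w - 11 ≠ 0; add g_3 = -5*u + 3*w - 11 to the basis.

The other S-polynomials (S(f_1,g_3), S(f_2,g_3)) all reduce to 0 modulo the current basis, so we have a Gröbner basis.
Inter-reduce: drop elements whose leading term is divisible by another's, tail-reduce, and make monic.
Reduced Gröbner basis: {u - 3/5*w + 11/5, v}.

Buchberger on the second generating set:
h_1 = -2*v**2 - 10*u + 6*w - 22, LT = v**2.
h_2 = -2*v**2 - 10*u + 5*v + 6*w - 22, LT = v**2.

S(h_1,h_2): lcm = v**2. S = 5/2*v.
  leading term v: no divisor's leading term divides it; move 5/2*v to the remainder.
  remainder 5/2*v ≠ 0; add k_3 = 5/2*v to the basis.

S(h_1,k_3): lcm = v**2. S = 5*u - 3*w + 11.
  leading term u: no divisor's leading term divides it; move 5*u to the remainder.
  leading term w: no divisor's leading term divides it; move -3*w to the remainder.
  leading term 1: no divisor's leading term divides it; move 11 to the remainder.
  remainder 5*u - 3*w + 11 ≠ 0; add k_4 = 5*u - 3*w + 11 to the basis.

The other S-polynomials (S(h_2,k_3), S(h_1,k_4), S(h_2,k_4), S(k_3,k_4)) all reduce to 0 modulo the current basis, so we have a Gröbner basis.
Inter-reduce: drop elements whose leading term is divisible by another's, tail-reduce, and make monic.
Reduced Gröbner basis: {u - 3/5*w + 11/5, v}.

The two bases agree; hence the ideals are identical.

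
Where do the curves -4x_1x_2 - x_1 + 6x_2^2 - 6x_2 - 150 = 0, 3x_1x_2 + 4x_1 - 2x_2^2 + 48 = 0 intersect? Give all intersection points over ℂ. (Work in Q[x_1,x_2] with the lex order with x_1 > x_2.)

Compute a lex Gröbner basis by Buchberger's algorithm.
f_1 = -4x_1x_2 - x_1 + 6x_2^2 - 6x_2 - 150, LT = x_1x_2.
f_2 = 3x_1x_2 + 4x_1 - 2x_2^2 + 48, LT = x_1x_2.

S(f_1,f_2): lcm = x_1x_2. S = -13/12x_1 - 5/6x_2^2 + 3/2x_2 + 43/2.
  leading term x_1: no divisor's leading term divides it; move -13/12x_1 to the remainder.
  leading term x_2^2: no divisor's leading term divides it; move -5/6x_2^2 to the remainder.
  leading term x_2: no divisor's leading term divides it; move 3/2x_2 to the remainder.
  leading term 1: no divisor's leading term divides it; move 43/2 to the remainder.
  remainder -13/12x_1 - 5/6x_2^2 + 3/2x_2 + 43/2 ≠ 0; add h_3 = -13/12x_1 - 5/6x_2^2 + 3/2x_2 + 43/2 to the basis.

S(f_1,h_3): lcm = x_1x_2. S = 1/4x_1 - 10/13x_2^3 - 3/26x_2^2 + 555/26x_2 + 75/2.
  leading term x_1: subtract (-3/13)·h_3 from 1/4x_1 - 10/13x_2^3 - 3/26x_2^2 + 555/26x_2 + 75/2 → -10/13x_2^3 - 4/13x_2^2 + 282/13x_2 + 552/13
  leading term x_2^3: no divisor's leading term divides it; move -10/13x_2^3 to the remainder.
  leading term x_2^2: no divisor's leading term divides it; move -4/13x_2^2 to the remainder.
  leading term x_2: no divisor's leading term divides it; move 282/13x_2 to the remainder.
  leading term 1: no divisor's leading term divides it; move 552/13 to the remainder.
  remainder -10/13x_2^3 - 4/13x_2^2 + 282/13x_2 + 552/13 ≠ 0; add h_4 = -10/13x_2^3 - 4/13x_2^2 + 282/13x_2 + 552/13 to the basis.

S(f_2,h_3): lcm = x_1x_2. S = 4/3x_1 - 10/13x_2^3 + 28/39x_2^2 + 258/13x_2 + 16.
  leading term x_1: subtract (-16/13)·h_3 from 4/3x_1 - 10/13x_2^3 + 28/39x_2^2 + 258/13x_2 + 16 → -10/13x_2^3 - 4/13x_2^2 + 282/13x_2 + 552/13
  leading term x_2^3: subtract (1)·h_4 from -10/13x_2^3 - 4/13x_2^2 + 282/13x_2 + 552/13 → 0
  remainder 0.

S(f_1,h_4): lcm = x_1x_2^3. S = -3/20x_1x_2^2 + 141/5x_1x_2 + 276/5x_1 - 3/2x_2^4 + 3/2x_2^3 + 75/2x_2^2.
  leading term x_1x_2^2: subtract (3/80x_2)·f_1 from -3/20x_1x_2^2 + 141/5x_1x_2 + 276/5x_1 - 3/2x_2^4 + 3/2x_2^3 + 75/2x_2^2 → 2259/80x_1x_2 + 276/5x_1 - 3/2x_2^4 + 51/40x_2^3 + 1509/40x_2^2 + 45/8x_2
  leading term x_1x_2: subtract (-2259/320)·f_1 from 2259/80x_1x_2 + 276/5x_1 - 3/2x_2^4 + 51/40x_2^3 + 1509/40x_2^2 + 45/8x_2 → 3081/64x_1 - 3/2x_2^4 + 51/40x_2^3 + 12813/160x_2^2 - 5877/160x_2 - 33885/32
  leading term x_1: subtract (-711/16)·h_3 from 3081/64x_1 - 3/2x_2^4 + 51/40x_2^3 + 12813/160x_2^2 - 5877/160x_2 - 33885/32 → -3/2x_2^4 + 51/40x_2^3 + 861/20x_2^2 + 1197/40x_2 - 207/2
  leading term x_2^4: subtract (39/20x_2)·h_4 from -3/2x_2^4 + 51/40x_2^3 + 861/20x_2^2 + 1197/40x_2 - 207/2 → 15/8x_2^3 + 3/4x_2^2 - 423/8x_2 - 207/2
  leading term x_2^3: subtract (-39/16)·h_4 from 15/8x_2^3 + 3/4x_2^2 - 423/8x_2 - 207/2 → 0
  remainder 0.

S(f_2,h_4): lcm = x_1x_2^3. S = 14/15x_1x_2^2 + 141/5x_1x_2 + 276/5x_1 - 2/3x_2^4 + 16x_2^2.
  leading term x_1x_2^2: subtract (-7/30x_2)·f_1 from 14/15x_1x_2^2 + 141/5x_1x_2 + 276/5x_1 - 2/3x_2^4 + 16x_2^2 → 839/30x_1x_2 + 276/5x_1 - 2/3x_2^4 + 7/5x_2^3 + 73/5x_2^2 - 35x_2
  leading term x_1x_2: subtract (-839/120)·f_1 from 839/30x_1x_2 + 276/5x_1 - 2/3x_2^4 + 7/5x_2^3 + 73/5x_2^2 - 35x_2 → 1157/24x_1 - 2/3x_2^4 + 7/5x_2^3 + 1131/20x_2^2 - 1539/20x_2 - 4195/4
  leading term x_1: subtract (-89/2)·h_3 from 1157/24x_1 - 2/3x_2^4 + 7/5x_2^3 + 1131/20x_2^2 - 1539/20x_2 - 4195/4 → -2/3x_2^4 + 7/5x_2^3 + 292/15x_2^2 - 51/5x_2 - 92
  leading term x_2^4: subtract (13/15x_2)·h_4 from -2/3x_2^4 + 7/5x_2^3 + 292/15x_2^2 - 51/5x_2 - 92 → 5/3x_2^3 + 2/3x_2^2 - 47x_2 - 92
  leading term x_2^3: subtract (-13/6)·h_4 from 5/3x_2^3 + 2/3x_2^2 - 47x_2 - 92 → 0
  remainder 0.

S(h_3,h_4): leading monomials are coprime, so the S-polynomial reduces to 0 (Buchberger's first criterion).
Every S-polynomial of the final basis reduces to 0, so we have a Gröbner basis.
Inter-reduce: drop elements whose leading term is divisible by another's, tail-reduce, and make monic.
Reduced Gröbner basis: {x_1 + 10/13x_2^2 - 18/13x_2 - 258/13, x_2^3 + 2/5x_2^2 - 141/5x_2 - 276/5}.

A lex Gröbner basis eliminates variables successively. Here x_2^3 + 2/5x_2^2 - 141/5x_2 - 276/5 depends only on x_2, with roots {-4, 9/5 - sqrt(426)/5, 9/5 + sqrt(426)/5}; lifting each root through the earlier basis elements recovers the full solutions.
  x_2 = -4: the earlier basis element becomes x_1 - 2 = 0, giving x_1 = 2 — point (2, -4).
  x_2 = 9/5 - sqrt(426)/5: the earlier basis element becomes x_1 - 438/65 - 18*sqrt(426)/65 = 0, giving x_1 = 18*sqrt(426)/65 + 438/65 — point (18*sqrt(426)/65 + 438/65, 9/5 - sqrt(426)/5).
  x_2 = 9/5 + sqrt(426)/5: the earlier basis element becomes x_1 - 438/65 + 18*sqrt(426)/65 = 0, giving x_1 = 438/65 - 18*sqrt(426)/65 — point (438/65 - 18*sqrt(426)/65, 9/5 + sqrt(426)/5).
Substituting each solution back into the original system confirms all equations vanish.

{(2, -4), (18*sqrt(426)/65 + 438/65, 9/5 - sqrt(426)/5), (438/65 - 18*sqrt(426)/65, 9/5 + sqrt(426)/5)}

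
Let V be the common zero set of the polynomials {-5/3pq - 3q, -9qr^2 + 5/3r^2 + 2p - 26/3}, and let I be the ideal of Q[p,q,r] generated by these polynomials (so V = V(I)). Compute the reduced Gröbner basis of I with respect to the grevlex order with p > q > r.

G = {pr^2 + 6/5p^2 + 9/5r^2 - 76/25p - 234/25, qr^2 - 5/27r^2 - 2/9p + 26/27, pq + 9/5q}

f_1 = -5/3pq - 3q, LT = pq.
f_2 = -9qr^2 + 5/3r^2 + 2p - 26/3, LT = qr^2.

S(f_1,f_2): lcm = pqr^2. S = 5/27pr^2 + 9/5qr^2 + 2/9p^2 - 26/27p.
  leading term pr^2: no divisor's leading term divides it; move 5/27pr^2 to the remainder.
  leading term qr^2: subtract (-1/5)·f_2 from 9/5qr^2 + 2/9p^2 - 26/27p → 2/9p^2 + 1/3r^2 - 76/135p - 26/15
  leading term p^2: no divisor's leading term divides it; move 2/9p^2 to the remainder.
  leading term r^2: no divisor's leading term divides it; move 1/3r^2 to the remainder.
  leading term p: no divisor's leading term divides it; move -76/135p to the remainder.
  leading term 1: no divisor's leading term divides it; move -26/15 to the remainder.
  remainder 5/27pr^2 + 2/9p^2 + 1/3r^2 - 76/135p - 26/15 ≠ 0; add g_3 = 5/27pr^2 + 2/9p^2 + 1/3r^2 - 76/135p - 26/15 to the basis.

The other S-polynomials (S(f_1,g_3), S(f_2,g_3)) all reduce to 0 modulo the current basis, so we have a Gröbner basis.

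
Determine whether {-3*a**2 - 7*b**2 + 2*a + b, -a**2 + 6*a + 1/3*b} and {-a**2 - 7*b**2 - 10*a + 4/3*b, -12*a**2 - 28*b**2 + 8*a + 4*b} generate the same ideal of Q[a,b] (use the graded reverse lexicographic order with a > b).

No, the ideals differ.

Two ideals are equal iff their reduced Gröbner bases coincide (the reduced basis is unique for a fixed ordering).
Buchberger on the first generating set:
f_1 = -3*a**2 - 7*b**2 + 2*a + b, LT = a**2.
f_2 = -a**2 + 6*a + 1/3*b, LT = a**2.

S(f_1,f_2): lcm = a**2. S = 7/3*b**2 + 16/3*a.
  leading term b**2: no divisor's leading term divides it; move 7/3*b**2 to the remainder.
  leading term a: no divisor's leading term divides it; move 16/3*a to the remainder.
  remainder 7/3*b**2 + 16/3*a ≠ 0; add g_3 = 7/3*b**2 + 16/3*a to the basis.

The other S-polynomials (S(f_1,g_3), S(f_2,g_3)) all reduce to 0 modulo the current basis, so we have a Gröbner basis.
Inter-reduce: drop elements whose leading term is divisible by another's, tail-reduce, and make monic.
Reduced Gröbner basis: {a**2 - 6*a - 1/3*b, b**2 + 16/7*a}.

Buchberger on the second generating set:
h_1 = -a**2 - 7*b**2 - 10*a + 4/3*b, LT = a**2.
h_2 = -12*a**2 - 28*b**2 + 8*a + 4*b, LT = a**2.

S(h_1,h_2): lcm = a**2. S = 14/3*b**2 + 32/3*a - b.
  leading term b**2: no divisor's leading term divides it; move 14/3*b**2 to the remainder.
  leading term a: no divisor's leading term divides it; move 32/3*a to the remainder.
  leading term b: no divisor's leading term divides it; move -b to the remainder.
  remainder 14/3*b**2 + 32/3*a - b ≠ 0; add k_3 = 14/3*b**2 + 32/3*a - b to the basis.

The other S-polynomials (S(h_1,k_3), S(h_2,k_3)) all reduce to 0 modulo the current basis, so we have a Gröbner basis.
Inter-reduce: drop elements whose leading term is divisible by another's, tail-reduce, and make monic.
Reduced Gröbner basis: {a**2 - 6*a + 1/6*b, b**2 + 16/7*a - 3/14*b}.

These differ, so the ideals are not equal.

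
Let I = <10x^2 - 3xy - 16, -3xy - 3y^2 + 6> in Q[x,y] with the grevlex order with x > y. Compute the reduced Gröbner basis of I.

Buchberger's algorithm terminates because the ascending chain of leading-term ideals stabilizes.

f_1 = 10x^2 - 3xy - 16, LT = x^2.
f_2 = -3xy - 3y^2 + 6, LT = xy.

S(f_1,f_2): lcm = x^2y. S = -13/10xy^2 + 2x - 8/5y.
  leading term xy^2: subtract (13/30y)·f_2 from -13/10xy^2 + 2x - 8/5y → 13/10y^3 + 2x - 21/5y
  leading term y^3: no divisor's leading term divides it; move 13/10y^3 to the remainder.
  leading term x: no divisor's leading term divides it; move 2x to the remainder.
  leading term y: no divisor's leading term divides it; move -21/5y to the remainder.
  remainder 13/10y^3 + 2x - 21/5y ≠ 0; add g_3 = 13/10y^3 + 2x - 21/5y to the basis.

S(f_1,g_3): leading monomials are coprime, so the S-polynomial reduces to 0 (Buchberger's first criterion).
S(f_2,g_3): lcm = xy^3. S = y^4 - 20/13x^2 + 42/13xy - 2y^2.
  leading term y^4: subtract (10/13y)·g_3 from y^4 - 20/13x^2 + 42/13xy - 2y^2 → -20/13x^2 + 22/13xy + 16/13y^2
  leading term x^2: subtract (-2/13)·f_1 from -20/13x^2 + 22/13xy + 16/13y^2 → 16/13xy + 16/13y^2 - 32/13
  leading term xy: subtract (-16/39)·f_2 from 16/13xy + 16/13y^2 - 32/13 → 0
  remainder 0.

Every S-polynomial of the final basis reduces to 0, so we have a Gröbner basis.

G = {y^3 + 20/13x - 42/13y, x^2 + 3/10y^2 - 11/5, xy + y^2 - 2}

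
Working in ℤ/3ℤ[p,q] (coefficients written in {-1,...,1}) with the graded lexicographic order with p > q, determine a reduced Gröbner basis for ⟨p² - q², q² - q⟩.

G = {p² - q, q² - q}

f_1 = p² - q², LT = p².
f_2 = q² - q, LT = q².

The S-polynomials (S(f_1,f_2)) all reduce to 0 modulo the current basis, so we have a Gröbner basis.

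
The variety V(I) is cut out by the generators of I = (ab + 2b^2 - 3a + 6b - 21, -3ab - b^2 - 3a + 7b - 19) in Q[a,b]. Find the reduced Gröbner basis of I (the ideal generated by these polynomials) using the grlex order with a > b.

G = {a^2 + 157/30a + 95/12b - 58/5, ab + 9/5a - 4b + 59/5, b^2 - 12/5a + 5b - 82/5}

Buchberger's algorithm terminates because the ascending chain of leading-term ideals stabilizes.

f_1 = ab + 2b^2 - 3a + 6b - 21, LT = ab.
f_2 = -3ab - b^2 - 3a + 7b - 19, LT = ab.

S(f_1,f_2): lcm = ab. S = 5/3b^2 - 4a + 25/3b - 82/3.
  leading term b^2: no divisor's leading term divides it; move 5/3b^2 to the remainder.
  leading term a: no divisor's leading term divides it; move -4a to the remainder.
  leading term b: no divisor's leading term divides it; move 25/3b to the remainder.
  leading term 1: no divisor's leading term divides it; move -82/3 to the remainder.
  remainder 5/3b^2 - 4a + 25/3b - 82/3 ≠ 0; add g_3 = 5/3b^2 - 4a + 25/3b - 82/3 to the basis.

S(f_1,g_3): lcm = ab^2. S = 2b^3 + 12/5a^2 - 8ab + 6b^2 + 82/5a - 21b.
  leading term b^3: subtract (6/5b)·g_3 from 2b^3 + 12/5a^2 - 8ab + 6b^2 + 82/5a - 21b → 12/5a^2 - 16/5ab - 4b^2 + 82/5a + 59/5b
  leading term a^2: no divisor's leading term divides it; move 12/5a^2 to the remainder.
  leading term ab: subtract (-16/5)·f_1 from -16/5ab - 4b^2 + 82/5a + 59/5b → 12/5b^2 + 34/5a + 31b - 336/5
  leading term b^2: subtract (36/25)·g_3 from 12/5b^2 + 34/5a + 31b - 336/5 → 314/25a + 19b - 696/25
  leading term a: no divisor's leading term divides it; move 314/25a to the remainder.
  leading term b: no divisor's leading term divides it; move 19b to the remainder.
  leading term 1: no divisor's leading term divides it; move -696/25 to the remainder.
  remainder 12/5a^2 + 314/25a + 19b - 696/25 ≠ 0; add g_4 = 12/5a^2 + 314/25a + 19b - 696/25 to the basis.

S(f_2,g_3): lcm = ab^2. S = 1/3b^3 + 12/5a^2 - 4ab - 7/3b^2 + 82/5a + 19/3b.
  leading term b^3: subtract (1/5b)·g_3 from 1/3b^3 + 12/5a^2 - 4ab - 7/3b^2 + 82/5a + 19/3b → 12/5a^2 - 16/5ab - 4b^2 + 82/5a + 59/5b
  leading term a^2: subtract (1)·g_4 from 12/5a^2 - 16/5ab - 4b^2 + 82/5a + 59/5b → -16/5ab - 4b^2 + 96/25a - 36/5b + 696/25
  leading term ab: subtract (-16/5)·f_1 from -16/5ab - 4b^2 + 96/25a - 36/5b + 696/25 → 12/5b^2 - 144/25a + 12b - 984/25
  leading term b^2: subtract (36/25)·g_3 from 12/5b^2 - 144/25a + 12b - 984/25 → 0
  remainder 0.

S(f_1,g_4): lcm = a^2b. S = 2ab^2 - 3a^2 + 23/30ab - 95/12b^2 - 21a + 58/5b.
  leading term ab^2: subtract (2b)·f_1 from 2ab^2 - 3a^2 + 23/30ab - 95/12b^2 - 21a + 58/5b → -4b^3 - 3a^2 + 203/30ab - 239/12b^2 - 21a + 268/5b
  leading term b^3: subtract (-12/5b)·g_3 from -4b^3 - 3a^2 + 203/30ab - 239/12b^2 - 21a + 268/5b → -3a^2 - 17/6ab + 1/12b^2 - 21a - 12b
  leading term a^2: subtract (-5/4)·g_4 from -3a^2 - 17/6ab + 1/12b^2 - 21a - 12b → -17/6ab + 1/12b^2 - 53/10a + 47/4b - 174/5
  leading term ab: subtract (-17/6)·f_1 from -17/6ab + 1/12b^2 - 53/10a + 47/4b - 174/5 → 23/4b^2 - 69/5a + 115/4b - 943/10
  leading term b^2: subtract (69/20)·g_3 from 23/4b^2 - 69/5a + 115/4b - 943/10 → 0
  remainder 0.

S(f_2,g_4): lcm = a^2b. S = 1/3ab^2 + a^2 - 227/30ab - 95/12b^2 + 19/3a + 58/5b.
  leading term ab^2: subtract (1/3b)·f_1 from 1/3ab^2 + a^2 - 227/30ab - 95/12b^2 + 19/3a + 58/5b → -2/3b^3 + a^2 - 197/30ab - 119/12b^2 + 19/3a + 93/5b
  leading term b^3: subtract (-2/5b)·g_3 from -2/3b^3 + a^2 - 197/30ab - 119/12b^2 + 19/3a + 93/5b → a^2 - 49/6ab - 79/12b^2 + 19/3a + 23/3b
  leading term a^2: subtract (5/12)·g_4 from a^2 - 49/6ab - 79/12b^2 + 19/3a + 23/3b → -49/6ab - 79/12b^2 + 11/10a - 1/4b + 58/5
  leading term ab: subtract (-49/6)·f_1 from -49/6ab - 79/12b^2 + 11/10a - 1/4b + 58/5 → 39/4b^2 - 117/5a + 195/4b - 1599/10
  leading term b^2: subtract (117/20)·g_3 from 39/4b^2 - 117/5a + 195/4b - 1599/10 → 0
  remainder 0.

S(g_3,g_4): leading monomials are coprime, so the S-polynomial reduces to 0 (Buchberger's first criterion).
Every S-polynomial of the final basis reduces to 0, so we have a Gröbner basis.
Inter-reduce: drop elements whose leading term is divisible by another's, tail-reduce, and make monic.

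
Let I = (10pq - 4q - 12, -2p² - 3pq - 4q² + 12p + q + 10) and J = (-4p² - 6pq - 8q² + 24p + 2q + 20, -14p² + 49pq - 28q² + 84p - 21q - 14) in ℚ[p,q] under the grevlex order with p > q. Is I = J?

Yes, the ideals are equal.

Equality of ideals is decidable: compute both reduced Gröbner bases (unique for the ordering) and check whether they agree.
Buchberger on the first generating set:
f_1 = 10pq - 4q - 12, LT = pq.
f_2 = -2p² - 3pq - 4q² + 12p + q + 10, LT = p².

S(f_1,f_2): lcm = p²q. S = -3/2pq² - 2q³ + 28/5pq + ½q² - 6/5p + 5q.
  leading term pq²: subtract (-3/20q)·f_1 from -3/2pq² - 2q³ + 28/5pq + ½q² - 6/5p + 5q → -2q³ + 28/5pq - 1/10q² - 6/5p + 16/5q
  leading term q³: no divisor's leading term divides it; move -2q³ to the remainder.
  leading term pq: subtract (14/25)·f_1 from 28/5pq - 1/10q² - 6/5p + 16/5q → -1/10q² - 6/5p + 136/25q + 168/25
  leading term q²: no divisor's leading term divides it; move -1/10q² to the remainder.
  leading term p: no divisor's leading term divides it; move -6/5p to the remainder.
  leading term q: no divisor's leading term divides it; move 136/25q to the remainder.
  leading term 1: no divisor's leading term divides it; move 168/25 to the remainder.
  remainder -2q³ - 1/10q² - 6/5p + 136/25q + 168/25 ≠ 0; add g_3 = -2q³ - 1/10q² - 6/5p + 136/25q + 168/25 to the basis.

The other S-polynomials (S(f_1,g_3), S(f_2,g_3)) all reduce to 0 modulo the current basis, so we have a Gröbner basis.
Inter-reduce: drop elements whose leading term is divisible by another's, tail-reduce, and make monic.
Reduced Gröbner basis: {q³ + 1/20q² + ⅗p - 68/25q - 84/25, p² + 2q² - 6p + 1/10q - 16/5, pq - ⅖q - 6/5}.

Buchberger on the second generating set:
h_1 = -4p² - 6pq - 8q² + 24p + 2q + 20, LT = p².
h_2 = -14p² + 49pq - 28q² + 84p - 21q - 14, LT = p².

S(h_1,h_2): lcm = p². S = 5pq - 2q - 6.
  leading term pq: no divisor's leading term divides it; move 5pq to the remainder.
  leading term q: no divisor's leading term divides it; move -2q to the remainder.
  leading term 1: no divisor's leading term divides it; move -6 to the remainder.
  remainder 5pq - 2q - 6 ≠ 0; add k_3 = 5pq - 2q - 6 to the basis.

S(h_1,k_3): lcm = p²q. S = 3/2pq² + 2q³ - 28/5pq - ½q² + 6/5p - 5q.
  leading term pq²: subtract (3/10q)·k_3 from 3/2pq² + 2q³ - 28/5pq - ½q² + 6/5p - 5q → 2q³ - 28/5pq + 1/10q² + 6/5p - 16/5q
  leading term q³: no divisor's leading term divides it; move 2q³ to the remainder.
  leading term pq: subtract (-28/25)·k_3 from -28/5pq + 1/10q² + 6/5p - 16/5q → 1/10q² + 6/5p - 136/25q - 168/25
  leading term q²: no divisor's leading term divides it; move 1/10q² to the remainder.
  leading term p: no divisor's leading term divides it; move 6/5p to the remainder.
  leading term q: no divisor's leading term divides it; move -136/25q to the remainder.
  leading term 1: no divisor's leading term divides it; move -168/25 to the remainder.
  remainder 2q³ + 1/10q² + 6/5p - 136/25q - 168/25 ≠ 0; add k_4 = 2q³ + 1/10q² + 6/5p - 136/25q - 168/25 to the basis.

The other S-polynomials (S(h_2,k_3), S(h_1,k_4), S(h_2,k_4), S(k_3,k_4)) all reduce to 0 modulo the current basis, so we have a Gröbner basis.
Inter-reduce: drop elements whose leading term is divisible by another's, tail-reduce, and make monic.
Reduced Gröbner basis: {q³ + 1/20q² + ⅗p - 68/25q - 84/25, p² + 2q² - 6p + 1/10q - 16/5, pq - ⅖q - 6/5}.

These coincide, so the ideals are equal.
The choice of monomial ordering does not affect the verdict — as long as both bases are computed under the same ordering, their equality decides ideal equality.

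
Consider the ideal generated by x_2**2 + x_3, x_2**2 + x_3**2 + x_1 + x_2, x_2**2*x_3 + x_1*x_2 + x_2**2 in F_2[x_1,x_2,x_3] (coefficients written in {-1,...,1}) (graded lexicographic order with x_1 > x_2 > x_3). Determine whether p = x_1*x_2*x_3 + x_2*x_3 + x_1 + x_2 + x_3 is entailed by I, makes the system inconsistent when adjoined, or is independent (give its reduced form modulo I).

First compute the reduced Gröbner basis of I by Buchberger's algorithm.
f_1 = x_2**2 + x_3, LT = x_2**2.
f_2 = x_2**2 + x_3**2 + x_1 + x_2, LT = x_2**2.
f_3 = x_2**2*x_3 + x_1*x_2 + x_2**2, LT = x_2**2*x_3.

S(f_1,f_2): lcm = x_2**2. S = x_3**2 + x_1 + x_2 + x_3.
  reduce S modulo (f_1, f_2, f_3):
  remainder x_3**2 + x_1 + x_2 + x_3 ≠ 0; add h_4 = x_3**2 + x_1 + x_2 + x_3 to the basis.

S(f_1,f_3): lcm = x_2**2*x_3. S = x_1*x_2 + x_2**2 + x_3**2.
  reduce S modulo (f_1, f_2, f_3, h_4):
  remainder x_1*x_2 + x_1 + x_2 ≠ 0; add h_5 = x_1*x_2 + x_1 + x_2 to the basis.

S(f_1,h_5): lcm = x_1*x_2**2. S = x_1*x_2 + x_1*x_3 + x_2**2.
  reduce S modulo (f_1, f_2, f_3, h_4, h_5):
  remainder x_1*x_3 + x_1 + x_2 + x_3 ≠ 0; add h_6 = x_1*x_3 + x_1 + x_2 + x_3 to the basis.

S(f_3,h_5): lcm = x_1*x_2**2*x_3. S = x_1**2*x_2 + x_1*x_2**2 + x_1*x_2*x_3 + x_2**2*x_3.
  reduce S modulo (f_1, f_2, f_3, h_4, h_5, h_6):
  remainder x_1**2 + x_2*x_3 + x_3 ≠ 0; add h_7 = x_1**2 + x_2*x_3 + x_3 to the basis.

The other S-polynomials (S(f_2,f_3), S(f_1,h_4), S(f_2,h_4), S(f_3,h_4), S(f_2,h_5), S(h_4,h_5), S(f_1,h_6), S(f_2,h_6), S(f_3,h_6), S(h_4,h_6), S(h_5,h_6), S(f_1,h_7), S(f_2,h_7), S(f_3,h_7), S(h_4,h_7), S(h_5,h_7), S(h_6,h_7)) all reduce to 0 modulo the current basis, so we have a Gröbner basis.
Inter-reduce: drop elements whose leading term is divisible by another's, tail-reduce, and make monic.
Reduced Gröbner basis: {x_1**2 + x_2*x_3 + x_3, x_1*x_2 + x_1 + x_2, x_1*x_3 + x_1 + x_2 + x_3, x_2**2 + x_3, x_3**2 + x_1 + x_2 + x_3}.
Label its elements g_1 = x_1**2 + x_2*x_3 + x_3, g_2 = x_1*x_2 + x_1 + x_2, g_3 = x_1*x_3 + x_1 + x_2 + x_3, g_4 = x_2**2 + x_3, g_5 = x_3**2 + x_1 + x_2 + x_3.

Reduce p = x_1*x_2*x_3 + x_2*x_3 + x_1 + x_2 + x_3 modulo G:
  leading term x_1*x_2*x_3: subtract (x_3)·g_2 from x_1*x_2*x_3 + x_2*x_3 + x_1 + x_2 + x_3 → x_1*x_3 + x_1 + x_2 + x_3
  leading term x_1*x_3: subtract (1)·g_3 from x_1*x_3 + x_1 + x_2 + x_3 → 0
  normal form = 0.
Since the normal form is 0, p ∈ I.

x_1*x_2*x_3 + x_2*x_3 + x_1 + x_2 + x_3 lies in I (it reduces to 0).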